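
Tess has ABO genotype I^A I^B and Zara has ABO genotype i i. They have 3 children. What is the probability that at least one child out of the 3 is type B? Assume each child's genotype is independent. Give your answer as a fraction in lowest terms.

7/8

ABO cross I^A I^B × i i → 1/2 A, 1/2 B.
So P(type B) = 1/2 per child.
P(none) = (1/2)^3 = 1/8; P(at least one) = 1 − 1/8 = 7/8.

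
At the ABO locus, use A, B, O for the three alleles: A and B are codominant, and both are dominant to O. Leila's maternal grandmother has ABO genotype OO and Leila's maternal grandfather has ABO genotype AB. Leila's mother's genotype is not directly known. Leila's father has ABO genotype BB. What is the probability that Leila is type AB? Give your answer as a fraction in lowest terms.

1/4

Leila's mother's ABO genotype from OO × AB: 1/2 AO, 1/2 BO.
Crossing each possibility with the father BB and summing P(type AB): 1/2·1/2 + 1/2·0 = 1/4.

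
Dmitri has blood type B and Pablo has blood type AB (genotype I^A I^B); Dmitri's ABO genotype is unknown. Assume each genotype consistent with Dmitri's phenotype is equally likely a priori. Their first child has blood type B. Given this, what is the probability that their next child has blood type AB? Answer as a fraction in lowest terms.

3/8

Possible genotypes: Dmitri ∈ {I^B I^B, I^B i}; Pablo ∈ {I^A I^B}.
Weight each parental genotype pair by prior × P(type-B child):
  I^B I^B × I^A I^B: posterior weight 1/2; P(next child type AB) = 1/2.
  I^B i × I^A I^B: posterior weight 1/2; P(next child type AB) = 1/4.
Weighted sum = 3/8.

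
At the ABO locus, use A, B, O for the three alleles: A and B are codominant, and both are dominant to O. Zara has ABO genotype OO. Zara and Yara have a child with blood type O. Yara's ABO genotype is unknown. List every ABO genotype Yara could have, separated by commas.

For each candidate genotype of Yara, check whether crossing it with OO can produce every observed child phenotype.
  AA → possible child types {A} ✗
  AB → possible child types {A, B} ✗
  AO → possible child types {O, A} ✓
  BB → possible child types {B} ✗
  BO → possible child types {O, B} ✓
  OO → possible child types {O} ✓

AO, BO, OO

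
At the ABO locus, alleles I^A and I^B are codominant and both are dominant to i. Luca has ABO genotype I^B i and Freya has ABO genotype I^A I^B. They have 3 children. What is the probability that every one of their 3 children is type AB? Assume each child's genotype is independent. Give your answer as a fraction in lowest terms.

ABO cross I^B i × I^A I^B → 1/4 A, 1/2 B, 1/4 AB.
So P(type AB) = 1/4 per child.
All 3 independent: (1/4)^3 = 1/64.

1/64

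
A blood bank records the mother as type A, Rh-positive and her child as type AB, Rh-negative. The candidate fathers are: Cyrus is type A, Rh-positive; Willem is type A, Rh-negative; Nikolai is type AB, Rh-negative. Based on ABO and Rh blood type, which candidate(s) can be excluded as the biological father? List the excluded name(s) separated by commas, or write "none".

A candidate is excluded only if no genotype consistent with his phenotype could produce a type AB, Rh-negative child with a type A, Rh-positive mother.
Cyrus (type A, Rh+): no genotype consistent with that phenotype can produce a type-AB Rh- child with a type-A mother.
Willem (type A, Rh-): no genotype consistent with that phenotype can produce a type-AB Rh- child with a type-A mother.

Cyrus, Willem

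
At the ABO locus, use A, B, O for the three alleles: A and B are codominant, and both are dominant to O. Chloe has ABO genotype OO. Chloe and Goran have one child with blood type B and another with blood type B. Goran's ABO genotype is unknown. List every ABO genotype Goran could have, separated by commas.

For each candidate genotype of Goran, check whether crossing it with OO can produce every observed child phenotype.
  AA → possible child types {A} ✗
  AB → possible child types {A, B} ✓
  AO → possible child types {O, A} ✗
  BB → possible child types {B} ✓
  BO → possible child types {O, B} ✓
  OO → possible child types {O} ✗

AB, BB, BO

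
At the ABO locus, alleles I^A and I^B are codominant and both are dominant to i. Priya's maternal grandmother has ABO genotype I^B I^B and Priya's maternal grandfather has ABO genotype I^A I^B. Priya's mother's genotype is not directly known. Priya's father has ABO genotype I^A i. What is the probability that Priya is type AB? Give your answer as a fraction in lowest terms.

3/8

Priya's mother's ABO genotype from I^B I^B × I^A I^B: 1/2 I^A I^B, 1/2 I^B I^B.
Crossing each possibility with the father I^A i and summing P(type AB): 1/2·1/4 + 1/2·1/2 = 3/8.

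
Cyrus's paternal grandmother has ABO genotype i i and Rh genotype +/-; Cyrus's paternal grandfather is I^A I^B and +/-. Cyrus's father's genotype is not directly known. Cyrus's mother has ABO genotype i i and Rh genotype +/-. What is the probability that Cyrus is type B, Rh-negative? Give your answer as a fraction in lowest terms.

Cyrus's father's ABO genotype from i i × I^A I^B: 1/2 I^A i, 1/2 I^B i.
Crossing each possibility with the mother i i and summing P(type B): 1/2·0 + 1/2·1/2 = 1/4.
Similarly for Rh via the father's Rh distribution: P(Rh-) = 1/4.
Independent loci: 1/4 × 1/4 = 1/16.

1/16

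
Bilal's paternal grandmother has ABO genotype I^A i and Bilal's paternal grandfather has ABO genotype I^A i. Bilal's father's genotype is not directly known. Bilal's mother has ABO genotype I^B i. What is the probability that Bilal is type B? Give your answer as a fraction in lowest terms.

1/4

Bilal's father's ABO genotype from I^A i × I^A i: 1/4 I^A I^A, 1/2 I^A i, 1/4 i i.
Crossing each possibility with the mother I^B i and summing P(type B): 1/4·0 + 1/2·1/4 + 1/4·1/2 = 1/4.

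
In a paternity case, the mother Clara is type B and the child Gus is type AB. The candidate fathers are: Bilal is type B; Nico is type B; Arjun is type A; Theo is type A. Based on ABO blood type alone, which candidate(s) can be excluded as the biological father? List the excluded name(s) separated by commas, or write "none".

Bilal, Nico

A candidate is excluded only if no genotype consistent with his phenotype could produce a type AB child with a type B mother.
Bilal (type B): no genotype consistent with that phenotype can produce a type-AB child with a type-B mother.
Nico (type B): no genotype consistent with that phenotype can produce a type-AB child with a type-B mother.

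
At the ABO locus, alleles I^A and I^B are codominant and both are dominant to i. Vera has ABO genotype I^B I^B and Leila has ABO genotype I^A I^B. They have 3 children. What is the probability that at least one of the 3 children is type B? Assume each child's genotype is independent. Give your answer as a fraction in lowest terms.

7/8

ABO cross I^B I^B × I^A I^B → 1/2 B, 1/2 AB.
So P(type B) = 1/2 per child.
P(none) = (1/2)^3 = 1/8; P(at least one) = 1 − 1/8 = 7/8.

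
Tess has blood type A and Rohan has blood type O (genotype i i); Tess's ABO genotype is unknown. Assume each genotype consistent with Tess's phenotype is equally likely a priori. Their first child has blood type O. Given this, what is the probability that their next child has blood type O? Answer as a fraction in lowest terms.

1/2

Possible genotypes: Tess ∈ {I^A I^A, I^A i}; Rohan ∈ {i i}.
Weight each parental genotype pair by prior × P(type-O child):
  I^A i × i i: posterior weight 1; P(next child type O) = 1/2.
Weighted sum = 1/2.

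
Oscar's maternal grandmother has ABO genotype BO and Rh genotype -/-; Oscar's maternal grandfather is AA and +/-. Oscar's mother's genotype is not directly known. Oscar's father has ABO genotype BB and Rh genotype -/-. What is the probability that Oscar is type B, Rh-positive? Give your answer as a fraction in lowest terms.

1/8

Oscar's mother's ABO genotype from BO × AA: 1/2 AB, 1/2 AO.
Crossing each possibility with the father BB and summing P(type B): 1/2·1/2 + 1/2·1/2 = 1/2.
Similarly for Rh via the mother's Rh distribution: P(Rh+) = 1/4.
Independent loci: 1/2 × 1/4 = 1/8.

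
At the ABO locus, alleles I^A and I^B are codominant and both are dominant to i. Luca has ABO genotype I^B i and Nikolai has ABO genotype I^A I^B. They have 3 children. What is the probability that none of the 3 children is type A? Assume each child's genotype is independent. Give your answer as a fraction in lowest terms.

27/64

ABO cross I^B i × I^A I^B → 1/4 A, 1/2 B, 1/4 AB.
So P(type A) = 1/4 per child.
P(not type A) = 3/4 for one child; (3/4)^3 = 27/64.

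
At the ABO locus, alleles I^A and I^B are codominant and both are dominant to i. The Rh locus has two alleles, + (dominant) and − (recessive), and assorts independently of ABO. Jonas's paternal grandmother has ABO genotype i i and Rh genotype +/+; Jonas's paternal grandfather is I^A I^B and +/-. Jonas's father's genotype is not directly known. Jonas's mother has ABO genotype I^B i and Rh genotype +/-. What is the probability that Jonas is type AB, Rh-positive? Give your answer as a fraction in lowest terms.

7/64

Jonas's father's ABO genotype from i i × I^A I^B: 1/2 I^A i, 1/2 I^B i.
Crossing each possibility with the mother I^B i and summing P(type AB): 1/2·1/4 + 1/2·0 = 1/8.
Similarly for Rh via the father's Rh distribution: P(Rh+) = 7/8.
Independent loci: 1/8 × 7/8 = 7/64.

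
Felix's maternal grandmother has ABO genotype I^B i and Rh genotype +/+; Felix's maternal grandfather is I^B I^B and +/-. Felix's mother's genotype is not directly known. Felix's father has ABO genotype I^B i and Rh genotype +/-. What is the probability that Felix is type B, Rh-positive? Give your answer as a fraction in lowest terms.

49/64

Felix's mother's ABO genotype from I^B i × I^B I^B: 1/2 I^B I^B, 1/2 I^B i.
Crossing each possibility with the father I^B i and summing P(type B): 1/2·1 + 1/2·3/4 = 7/8.
Similarly for Rh via the mother's Rh distribution: P(Rh+) = 7/8.
Independent loci: 7/8 × 7/8 = 49/64.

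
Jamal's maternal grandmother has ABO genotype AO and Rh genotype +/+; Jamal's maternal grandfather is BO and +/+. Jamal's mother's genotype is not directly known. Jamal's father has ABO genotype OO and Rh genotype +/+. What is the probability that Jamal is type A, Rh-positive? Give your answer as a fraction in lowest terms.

1/4

Jamal's mother's ABO genotype from AO × BO: 1/4 AB, 1/4 AO, 1/4 BO, 1/4 OO.
Crossing each possibility with the father OO and summing P(type A): 1/4·1/2 + 1/4·1/2 + 1/4·0 + 1/4·0 = 1/4.
Similarly for Rh via the mother's Rh distribution: P(Rh+) = 1.
Independent loci: 1/4 × 1 = 1/4.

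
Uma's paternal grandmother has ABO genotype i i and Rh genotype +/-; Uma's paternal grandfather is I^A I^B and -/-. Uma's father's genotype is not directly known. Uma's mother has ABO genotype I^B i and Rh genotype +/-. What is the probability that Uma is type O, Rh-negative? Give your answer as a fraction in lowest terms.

3/32

Uma's father's ABO genotype from i i × I^A I^B: 1/2 I^A i, 1/2 I^B i.
Crossing each possibility with the mother I^B i and summing P(type O): 1/2·1/4 + 1/2·1/4 = 1/4.
Similarly for Rh via the father's Rh distribution: P(Rh-) = 3/8.
Independent loci: 1/4 × 3/8 = 3/32.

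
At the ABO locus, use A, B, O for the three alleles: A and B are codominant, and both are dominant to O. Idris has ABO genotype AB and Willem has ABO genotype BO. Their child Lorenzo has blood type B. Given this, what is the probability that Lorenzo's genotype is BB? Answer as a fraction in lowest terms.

1/2

Cross AB × BO → 1/4 AB, 1/4 AO, 1/4 BB, 1/4 BO.
Type-B genotypes among offspring: BB (1/4), BO (1/4); total 1/2.
P(BB | type B) = (1/4) / (1/2) = 1/2.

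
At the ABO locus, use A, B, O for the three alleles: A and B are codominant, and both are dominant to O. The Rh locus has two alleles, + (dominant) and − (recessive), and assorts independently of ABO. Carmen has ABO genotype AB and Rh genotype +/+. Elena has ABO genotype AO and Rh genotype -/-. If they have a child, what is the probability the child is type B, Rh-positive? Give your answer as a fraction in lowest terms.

ABO cross AB × AO → offspring phenotypes: 1/2 A, 1/4 B, 1/4 AB.
Rh cross +/+ × -/- → 1 Rh+.
Independent loci: P(type B, Rh-positive) = 1/4 × 1 = 1/4.

1/4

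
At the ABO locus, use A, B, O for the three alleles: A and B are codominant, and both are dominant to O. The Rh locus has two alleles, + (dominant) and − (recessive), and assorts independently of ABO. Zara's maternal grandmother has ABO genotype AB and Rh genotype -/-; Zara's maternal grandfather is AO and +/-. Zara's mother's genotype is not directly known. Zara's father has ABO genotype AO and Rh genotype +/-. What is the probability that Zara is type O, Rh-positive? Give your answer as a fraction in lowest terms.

Zara's mother's ABO genotype from AB × AO: 1/4 AA, 1/4 AB, 1/4 AO, 1/4 BO.
Crossing each possibility with the father AO and summing P(type O): 1/4·0 + 1/4·0 + 1/4·1/4 + 1/4·1/4 = 1/8.
Similarly for Rh via the mother's Rh distribution: P(Rh+) = 5/8.
Independent loci: 1/8 × 5/8 = 5/64.

5/64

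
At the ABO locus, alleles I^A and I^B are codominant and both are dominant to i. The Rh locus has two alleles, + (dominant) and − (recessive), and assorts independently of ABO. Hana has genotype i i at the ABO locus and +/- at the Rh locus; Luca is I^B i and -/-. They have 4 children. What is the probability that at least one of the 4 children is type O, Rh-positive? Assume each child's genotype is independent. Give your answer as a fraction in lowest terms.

175/256

ABO cross i i × I^B i → 1/2 O, 1/2 B.
Rh cross +/- × -/- → 1/2 Rh+, 1/2 Rh-; so P(type O, Rh-positive) = 1/2 × 1/2 = 1/4 per child.
P(none) = (3/4)^4 = 81/256; P(at least one) = 1 − 81/256 = 175/256.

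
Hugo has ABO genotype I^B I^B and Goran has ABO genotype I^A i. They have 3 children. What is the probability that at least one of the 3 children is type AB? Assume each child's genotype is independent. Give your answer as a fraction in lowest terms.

7/8

ABO cross I^B I^B × I^A i → 1/2 B, 1/2 AB.
So P(type AB) = 1/2 per child.
P(none) = (1/2)^3 = 1/8; P(at least one) = 1 − 1/8 = 7/8.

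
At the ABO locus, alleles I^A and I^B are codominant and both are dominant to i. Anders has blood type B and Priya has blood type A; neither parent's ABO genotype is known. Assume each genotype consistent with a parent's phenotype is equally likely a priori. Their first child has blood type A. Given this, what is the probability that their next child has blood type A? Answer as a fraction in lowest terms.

Possible genotypes: Anders ∈ {I^B I^B, I^B i}; Priya ∈ {I^A I^A, I^A i}.
Weight each parental genotype pair by prior × P(type-A child):
  I^B i × I^A I^A: posterior weight 2/3; P(next child type A) = 1/2.
  I^B i × I^A i: posterior weight 1/3; P(next child type A) = 1/4.
Weighted sum = 5/12.

5/12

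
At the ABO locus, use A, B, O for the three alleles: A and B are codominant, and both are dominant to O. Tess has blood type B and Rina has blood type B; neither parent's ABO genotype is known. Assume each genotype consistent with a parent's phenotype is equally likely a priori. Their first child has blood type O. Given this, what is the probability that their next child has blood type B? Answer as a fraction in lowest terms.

Possible genotypes: Tess ∈ {BB, BO}; Rina ∈ {BB, BO}.
Weight each parental genotype pair by prior × P(type-O child):
  BO × BO: posterior weight 1; P(next child type B) = 3/4.
Weighted sum = 3/4.

3/4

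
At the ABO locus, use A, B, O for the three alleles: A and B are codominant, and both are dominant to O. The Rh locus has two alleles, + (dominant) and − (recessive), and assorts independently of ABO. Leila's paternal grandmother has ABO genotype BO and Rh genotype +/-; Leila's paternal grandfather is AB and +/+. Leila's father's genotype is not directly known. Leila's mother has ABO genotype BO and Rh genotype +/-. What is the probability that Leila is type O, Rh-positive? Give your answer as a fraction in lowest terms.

7/64

Leila's father's ABO genotype from BO × AB: 1/4 AB, 1/4 AO, 1/4 BB, 1/4 BO.
Crossing each possibility with the mother BO and summing P(type O): 1/4·0 + 1/4·1/4 + 1/4·0 + 1/4·1/4 = 1/8.
Similarly for Rh via the father's Rh distribution: P(Rh+) = 7/8.
Independent loci: 1/8 × 7/8 = 7/64.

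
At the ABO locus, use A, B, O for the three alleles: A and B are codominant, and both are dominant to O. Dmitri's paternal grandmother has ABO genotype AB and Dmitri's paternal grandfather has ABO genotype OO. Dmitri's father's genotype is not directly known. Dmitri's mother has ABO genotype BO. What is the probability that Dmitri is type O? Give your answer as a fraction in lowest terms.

Dmitri's father's ABO genotype from AB × OO: 1/2 AO, 1/2 BO.
Crossing each possibility with the mother BO and summing P(type O): 1/2·1/4 + 1/2·1/4 = 1/4.

1/4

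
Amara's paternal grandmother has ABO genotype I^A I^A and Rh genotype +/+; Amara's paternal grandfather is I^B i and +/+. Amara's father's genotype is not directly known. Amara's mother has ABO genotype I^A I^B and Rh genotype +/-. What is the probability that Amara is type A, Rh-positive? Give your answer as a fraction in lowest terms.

Amara's father's ABO genotype from I^A I^A × I^B i: 1/2 I^A I^B, 1/2 I^A i.
Crossing each possibility with the mother I^A I^B and summing P(type A): 1/2·1/4 + 1/2·1/2 = 3/8.
Similarly for Rh via the father's Rh distribution: P(Rh+) = 1.
Independent loci: 3/8 × 1 = 3/8.

3/8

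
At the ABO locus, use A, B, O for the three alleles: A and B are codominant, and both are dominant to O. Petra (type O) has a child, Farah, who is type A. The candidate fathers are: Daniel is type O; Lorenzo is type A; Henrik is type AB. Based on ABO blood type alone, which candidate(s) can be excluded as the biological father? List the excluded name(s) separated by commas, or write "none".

A candidate is excluded only if no genotype consistent with his phenotype could produce a type A child with a type O mother.
Daniel (type O): no genotype consistent with that phenotype can produce a type-A child with a type-O mother.

Daniel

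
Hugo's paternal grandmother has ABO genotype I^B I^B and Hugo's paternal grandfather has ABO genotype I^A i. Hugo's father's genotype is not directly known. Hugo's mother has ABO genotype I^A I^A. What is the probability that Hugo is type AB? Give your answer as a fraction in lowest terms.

Hugo's father's ABO genotype from I^B I^B × I^A i: 1/2 I^A I^B, 1/2 I^B i.
Crossing each possibility with the mother I^A I^A and summing P(type AB): 1/2·1/2 + 1/2·1/2 = 1/2.

1/2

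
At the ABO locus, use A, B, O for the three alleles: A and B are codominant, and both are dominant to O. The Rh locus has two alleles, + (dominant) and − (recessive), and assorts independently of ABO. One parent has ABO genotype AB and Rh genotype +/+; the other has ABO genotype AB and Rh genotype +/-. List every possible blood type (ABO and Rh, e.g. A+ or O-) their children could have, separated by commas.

Gametes from AB × AB give offspring ABO genotypes AA, AB, BB, i.e. phenotypes A, B, AB.
Rh cross +/+ × +/- → phenotypes Rh+.
Combining independently: A+, B+, AB+.

A+, B+, AB+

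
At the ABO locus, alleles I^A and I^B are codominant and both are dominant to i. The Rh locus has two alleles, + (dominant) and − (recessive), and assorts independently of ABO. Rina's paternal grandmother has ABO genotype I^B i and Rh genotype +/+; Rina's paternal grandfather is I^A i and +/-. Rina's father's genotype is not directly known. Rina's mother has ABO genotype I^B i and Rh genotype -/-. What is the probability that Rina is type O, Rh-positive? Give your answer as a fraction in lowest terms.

Rina's father's ABO genotype from I^B i × I^A i: 1/4 I^A I^B, 1/4 I^A i, 1/4 I^B i, 1/4 i i.
Crossing each possibility with the mother I^B i and summing P(type O): 1/4·0 + 1/4·1/4 + 1/4·1/4 + 1/4·1/2 = 1/4.
Similarly for Rh via the father's Rh distribution: P(Rh+) = 3/4.
Independent loci: 1/4 × 3/4 = 3/16.

3/16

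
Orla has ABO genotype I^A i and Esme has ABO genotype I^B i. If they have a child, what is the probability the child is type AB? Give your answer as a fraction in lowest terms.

ABO cross I^A i × I^B i → offspring phenotypes: 1/4 O, 1/4 A, 1/4 B, 1/4 AB.
So P(type AB) = 1/4.

1/4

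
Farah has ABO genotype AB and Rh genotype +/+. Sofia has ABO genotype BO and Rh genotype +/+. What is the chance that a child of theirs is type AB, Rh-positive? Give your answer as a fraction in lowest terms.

1/4

ABO cross AB × BO → offspring phenotypes: 1/4 A, 1/2 B, 1/4 AB.
Rh cross +/+ × +/+ → 1 Rh+.
Independent loci: P(type AB, Rh-positive) = 1/4 × 1 = 1/4.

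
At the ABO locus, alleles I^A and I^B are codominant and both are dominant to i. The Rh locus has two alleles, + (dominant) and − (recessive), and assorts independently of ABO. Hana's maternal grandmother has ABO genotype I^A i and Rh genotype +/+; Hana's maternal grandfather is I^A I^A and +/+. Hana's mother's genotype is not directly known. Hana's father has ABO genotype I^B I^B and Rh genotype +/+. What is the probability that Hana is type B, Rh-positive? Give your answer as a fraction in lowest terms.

1/4

Hana's mother's ABO genotype from I^A i × I^A I^A: 1/2 I^A I^A, 1/2 I^A i.
Crossing each possibility with the father I^B I^B and summing P(type B): 1/2·0 + 1/2·1/2 = 1/4.
Similarly for Rh via the mother's Rh distribution: P(Rh+) = 1.
Independent loci: 1/4 × 1 = 1/4.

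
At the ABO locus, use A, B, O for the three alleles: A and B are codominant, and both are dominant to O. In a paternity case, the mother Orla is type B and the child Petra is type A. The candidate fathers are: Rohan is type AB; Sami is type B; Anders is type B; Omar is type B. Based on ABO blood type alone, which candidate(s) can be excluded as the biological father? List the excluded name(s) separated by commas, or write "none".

A candidate is excluded only if no genotype consistent with his phenotype could produce a type A child with a type B mother.
Sami (type B): no genotype consistent with that phenotype can produce a type-A child with a type-B mother.
Anders (type B): no genotype consistent with that phenotype can produce a type-A child with a type-B mother.
Omar (type B): no genotype consistent with that phenotype can produce a type-A child with a type-B mother.

Sami, Anders, Omar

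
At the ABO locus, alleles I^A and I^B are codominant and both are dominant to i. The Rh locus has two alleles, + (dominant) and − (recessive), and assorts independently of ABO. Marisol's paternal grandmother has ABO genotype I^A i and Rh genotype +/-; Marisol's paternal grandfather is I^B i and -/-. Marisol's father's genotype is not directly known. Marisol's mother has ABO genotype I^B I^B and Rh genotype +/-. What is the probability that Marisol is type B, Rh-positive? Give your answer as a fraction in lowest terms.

Marisol's father's ABO genotype from I^A i × I^B i: 1/4 I^A I^B, 1/4 I^A i, 1/4 I^B i, 1/4 i i.
Crossing each possibility with the mother I^B I^B and summing P(type B): 1/4·1/2 + 1/4·1/2 + 1/4·1 + 1/4·1 = 3/4.
Similarly for Rh via the father's Rh distribution: P(Rh+) = 5/8.
Independent loci: 3/4 × 5/8 = 15/32.

15/32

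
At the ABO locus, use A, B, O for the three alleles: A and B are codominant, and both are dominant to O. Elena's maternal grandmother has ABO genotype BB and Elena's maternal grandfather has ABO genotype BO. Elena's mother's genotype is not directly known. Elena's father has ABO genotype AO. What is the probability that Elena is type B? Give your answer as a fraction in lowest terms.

3/8

Elena's mother's ABO genotype from BB × BO: 1/2 BB, 1/2 BO.
Crossing each possibility with the father AO and summing P(type B): 1/2·1/2 + 1/2·1/4 = 3/8.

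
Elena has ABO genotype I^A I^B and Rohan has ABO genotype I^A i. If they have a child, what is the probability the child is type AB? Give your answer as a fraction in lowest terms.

ABO cross I^A I^B × I^A i → offspring phenotypes: 1/2 A, 1/4 B, 1/4 AB.
So P(type AB) = 1/4.

1/4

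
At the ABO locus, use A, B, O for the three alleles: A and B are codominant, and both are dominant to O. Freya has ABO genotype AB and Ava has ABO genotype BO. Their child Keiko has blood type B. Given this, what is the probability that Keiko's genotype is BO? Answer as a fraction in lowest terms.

1/2

Cross AB × BO → 1/4 AB, 1/4 AO, 1/4 BB, 1/4 BO.
Type-B genotypes among offspring: BB (1/4), BO (1/4); total 1/2.
P(BO | type B) = (1/4) / (1/2) = 1/2.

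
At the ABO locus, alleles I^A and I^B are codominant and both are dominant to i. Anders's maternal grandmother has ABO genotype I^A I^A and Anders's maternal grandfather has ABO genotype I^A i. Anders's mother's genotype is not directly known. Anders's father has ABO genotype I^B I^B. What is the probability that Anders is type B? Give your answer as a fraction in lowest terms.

Anders's mother's ABO genotype from I^A I^A × I^A i: 1/2 I^A I^A, 1/2 I^A i.
Crossing each possibility with the father I^B I^B and summing P(type B): 1/2·0 + 1/2·1/2 = 1/4.

1/4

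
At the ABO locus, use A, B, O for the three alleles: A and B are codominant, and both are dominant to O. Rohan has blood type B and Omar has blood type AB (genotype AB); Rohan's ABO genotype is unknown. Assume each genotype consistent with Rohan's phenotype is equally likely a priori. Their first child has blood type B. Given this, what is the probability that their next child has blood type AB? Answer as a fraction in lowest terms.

3/8

Possible genotypes: Rohan ∈ {BB, BO}; Omar ∈ {AB}.
Weight each parental genotype pair by prior × P(type-B child):
  BB × AB: posterior weight 1/2; P(next child type AB) = 1/2.
  BO × AB: posterior weight 1/2; P(next child type AB) = 1/4.
Weighted sum = 3/8.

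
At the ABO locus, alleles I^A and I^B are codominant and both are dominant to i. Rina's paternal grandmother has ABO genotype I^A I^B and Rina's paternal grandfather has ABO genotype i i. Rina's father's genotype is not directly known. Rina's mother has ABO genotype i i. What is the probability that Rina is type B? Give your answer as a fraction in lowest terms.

Rina's father's ABO genotype from I^A I^B × i i: 1/2 I^A i, 1/2 I^B i.
Crossing each possibility with the mother i i and summing P(type B): 1/2·0 + 1/2·1/2 = 1/4.

1/4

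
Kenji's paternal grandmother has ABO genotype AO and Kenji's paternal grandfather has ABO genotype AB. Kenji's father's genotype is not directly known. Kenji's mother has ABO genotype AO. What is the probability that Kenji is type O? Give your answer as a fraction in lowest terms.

Kenji's father's ABO genotype from AO × AB: 1/4 AA, 1/4 AB, 1/4 AO, 1/4 BO.
Crossing each possibility with the mother AO and summing P(type O): 1/4·0 + 1/4·0 + 1/4·1/4 + 1/4·1/4 = 1/8.

1/8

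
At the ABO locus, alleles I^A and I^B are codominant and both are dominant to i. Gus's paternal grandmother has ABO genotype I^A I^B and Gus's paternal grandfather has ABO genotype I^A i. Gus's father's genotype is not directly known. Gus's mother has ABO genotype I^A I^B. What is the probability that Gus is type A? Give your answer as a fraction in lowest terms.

Gus's father's ABO genotype from I^A I^B × I^A i: 1/4 I^A I^A, 1/4 I^A I^B, 1/4 I^A i, 1/4 I^B i.
Crossing each possibility with the mother I^A I^B and summing P(type A): 1/4·1/2 + 1/4·1/4 + 1/4·1/2 + 1/4·1/4 = 3/8.

3/8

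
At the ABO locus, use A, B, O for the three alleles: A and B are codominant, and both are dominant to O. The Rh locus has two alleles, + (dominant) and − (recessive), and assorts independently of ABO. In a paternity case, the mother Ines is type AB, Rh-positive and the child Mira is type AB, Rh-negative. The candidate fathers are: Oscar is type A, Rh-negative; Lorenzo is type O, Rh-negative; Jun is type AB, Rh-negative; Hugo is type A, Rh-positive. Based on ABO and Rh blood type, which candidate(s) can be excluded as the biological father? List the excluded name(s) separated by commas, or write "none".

Lorenzo

A candidate is excluded only if no genotype consistent with his phenotype could produce a type AB, Rh-negative child with a type AB, Rh-positive mother.
Lorenzo (type O, Rh-): no genotype consistent with that phenotype can produce a type-AB Rh- child with a type-AB mother.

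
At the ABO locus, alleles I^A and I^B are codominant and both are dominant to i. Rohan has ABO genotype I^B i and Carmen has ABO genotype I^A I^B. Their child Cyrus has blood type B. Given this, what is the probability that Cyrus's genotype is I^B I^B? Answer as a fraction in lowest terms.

1/2

Cross I^B i × I^A I^B → 1/4 I^A I^B, 1/4 I^A i, 1/4 I^B I^B, 1/4 I^B i.
Type-B genotypes among offspring: I^B I^B (1/4), I^B i (1/4); total 1/2.
P(I^B I^B | type B) = (1/4) / (1/2) = 1/2.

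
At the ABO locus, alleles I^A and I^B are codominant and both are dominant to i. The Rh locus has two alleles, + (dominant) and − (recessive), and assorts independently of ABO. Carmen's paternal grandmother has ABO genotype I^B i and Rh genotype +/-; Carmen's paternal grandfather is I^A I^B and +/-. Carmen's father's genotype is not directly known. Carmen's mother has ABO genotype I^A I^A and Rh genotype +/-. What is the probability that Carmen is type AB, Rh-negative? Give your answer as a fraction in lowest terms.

1/8

Carmen's father's ABO genotype from I^B i × I^A I^B: 1/4 I^A I^B, 1/4 I^A i, 1/4 I^B I^B, 1/4 I^B i.
Crossing each possibility with the mother I^A I^A and summing P(type AB): 1/4·1/2 + 1/4·0 + 1/4·1 + 1/4·1/2 = 1/2.
Similarly for Rh via the father's Rh distribution: P(Rh-) = 1/4.
Independent loci: 1/2 × 1/4 = 1/8.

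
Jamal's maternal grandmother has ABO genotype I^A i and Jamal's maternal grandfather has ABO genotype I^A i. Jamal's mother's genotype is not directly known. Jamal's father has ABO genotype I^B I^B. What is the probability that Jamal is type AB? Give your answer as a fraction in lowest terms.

Jamal's mother's ABO genotype from I^A i × I^A i: 1/4 I^A I^A, 1/2 I^A i, 1/4 i i.
Crossing each possibility with the father I^B I^B and summing P(type AB): 1/4·1 + 1/2·1/2 + 1/4·0 = 1/2.

1/2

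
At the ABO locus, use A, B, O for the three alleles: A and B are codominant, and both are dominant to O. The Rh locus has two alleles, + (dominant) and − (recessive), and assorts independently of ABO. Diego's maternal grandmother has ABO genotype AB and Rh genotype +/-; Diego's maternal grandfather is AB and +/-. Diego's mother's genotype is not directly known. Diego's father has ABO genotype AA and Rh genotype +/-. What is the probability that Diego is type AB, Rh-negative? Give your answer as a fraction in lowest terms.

1/8

Diego's mother's ABO genotype from AB × AB: 1/4 AA, 1/2 AB, 1/4 BB.
Crossing each possibility with the father AA and summing P(type AB): 1/4·0 + 1/2·1/2 + 1/4·1 = 1/2.
Similarly for Rh via the mother's Rh distribution: P(Rh-) = 1/4.
Independent loci: 1/2 × 1/4 = 1/8.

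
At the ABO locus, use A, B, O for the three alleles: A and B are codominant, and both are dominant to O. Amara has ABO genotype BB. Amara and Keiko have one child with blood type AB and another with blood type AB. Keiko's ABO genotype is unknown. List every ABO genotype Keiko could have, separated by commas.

AA, AB, AO

For each candidate genotype of Keiko, check whether crossing it with BB can produce every observed child phenotype.
  AA → possible child types {AB} ✓
  AB → possible child types {B, AB} ✓
  AO → possible child types {B, AB} ✓
  BB → possible child types {B} ✗
  BO → possible child types {B} ✗
  OO → possible child types {B} ✗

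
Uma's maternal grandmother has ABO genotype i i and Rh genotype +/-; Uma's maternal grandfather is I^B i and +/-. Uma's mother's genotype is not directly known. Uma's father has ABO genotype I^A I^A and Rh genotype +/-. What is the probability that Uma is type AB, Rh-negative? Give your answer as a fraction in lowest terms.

1/16

Uma's mother's ABO genotype from i i × I^B i: 1/2 I^B i, 1/2 i i.
Crossing each possibility with the father I^A I^A and summing P(type AB): 1/2·1/2 + 1/2·0 = 1/4.
Similarly for Rh via the mother's Rh distribution: P(Rh-) = 1/4.
Independent loci: 1/4 × 1/4 = 1/16.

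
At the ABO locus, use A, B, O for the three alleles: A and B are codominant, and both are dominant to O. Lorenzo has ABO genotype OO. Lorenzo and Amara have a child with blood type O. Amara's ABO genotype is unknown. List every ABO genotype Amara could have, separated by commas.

For each candidate genotype of Amara, check whether crossing it with OO can produce every observed child phenotype.
  AA → possible child types {A} ✗
  AB → possible child types {A, B} ✗
  AO → possible child types {O, A} ✓
  BB → possible child types {B} ✗
  BO → possible child types {O, B} ✓
  OO → possible child types {O} ✓

AO, BO, OO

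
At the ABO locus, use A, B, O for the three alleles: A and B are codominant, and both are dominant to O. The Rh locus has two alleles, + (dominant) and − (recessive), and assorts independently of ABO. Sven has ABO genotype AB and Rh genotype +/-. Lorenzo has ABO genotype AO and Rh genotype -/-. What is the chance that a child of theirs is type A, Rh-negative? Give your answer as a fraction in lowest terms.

ABO cross AB × AO → offspring phenotypes: 1/2 A, 1/4 B, 1/4 AB.
Rh cross +/- × -/- → 1/2 Rh+, 1/2 Rh-.
Independent loci: P(type A, Rh-negative) = 1/2 × 1/2 = 1/4.

1/4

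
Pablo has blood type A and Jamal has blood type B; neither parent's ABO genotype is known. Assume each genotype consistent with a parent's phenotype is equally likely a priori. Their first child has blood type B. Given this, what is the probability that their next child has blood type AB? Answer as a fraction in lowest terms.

Possible genotypes: Pablo ∈ {AA, AO}; Jamal ∈ {BB, BO}.
Weight each parental genotype pair by prior × P(type-B child):
  AO × BB: posterior weight 2/3; P(next child type AB) = 1/2.
  AO × BO: posterior weight 1/3; P(next child type AB) = 1/4.
Weighted sum = 5/12.

5/12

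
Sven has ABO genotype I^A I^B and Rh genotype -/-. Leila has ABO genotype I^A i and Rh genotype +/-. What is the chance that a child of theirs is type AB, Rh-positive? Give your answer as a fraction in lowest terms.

1/8

ABO cross I^A I^B × I^A i → offspring phenotypes: 1/2 A, 1/4 B, 1/4 AB.
Rh cross -/- × +/- → 1/2 Rh+, 1/2 Rh-.
Independent loci: P(type AB, Rh-positive) = 1/4 × 1/2 = 1/8.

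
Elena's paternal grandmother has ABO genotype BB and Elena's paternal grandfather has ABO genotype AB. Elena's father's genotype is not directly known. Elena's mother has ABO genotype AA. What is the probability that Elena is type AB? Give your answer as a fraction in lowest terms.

3/4

Elena's father's ABO genotype from BB × AB: 1/2 AB, 1/2 BB.
Crossing each possibility with the mother AA and summing P(type AB): 1/2·1/2 + 1/2·1 = 3/4.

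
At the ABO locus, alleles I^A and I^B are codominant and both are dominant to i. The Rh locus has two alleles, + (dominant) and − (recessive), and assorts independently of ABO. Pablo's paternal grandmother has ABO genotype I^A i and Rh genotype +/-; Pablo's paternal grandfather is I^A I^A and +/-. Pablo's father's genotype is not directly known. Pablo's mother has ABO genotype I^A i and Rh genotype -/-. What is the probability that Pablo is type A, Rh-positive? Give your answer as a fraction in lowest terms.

7/16

Pablo's father's ABO genotype from I^A i × I^A I^A: 1/2 I^A I^A, 1/2 I^A i.
Crossing each possibility with the mother I^A i and summing P(type A): 1/2·1 + 1/2·3/4 = 7/8.
Similarly for Rh via the father's Rh distribution: P(Rh+) = 1/2.
Independent loci: 7/8 × 1/2 = 7/16.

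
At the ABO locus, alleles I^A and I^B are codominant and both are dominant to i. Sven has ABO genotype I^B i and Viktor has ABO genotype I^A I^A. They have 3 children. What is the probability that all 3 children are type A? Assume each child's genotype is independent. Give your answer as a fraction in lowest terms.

ABO cross I^B i × I^A I^A → 1/2 A, 1/2 AB.
So P(type A) = 1/2 per child.
All 3 independent: (1/2)^3 = 1/8.

1/8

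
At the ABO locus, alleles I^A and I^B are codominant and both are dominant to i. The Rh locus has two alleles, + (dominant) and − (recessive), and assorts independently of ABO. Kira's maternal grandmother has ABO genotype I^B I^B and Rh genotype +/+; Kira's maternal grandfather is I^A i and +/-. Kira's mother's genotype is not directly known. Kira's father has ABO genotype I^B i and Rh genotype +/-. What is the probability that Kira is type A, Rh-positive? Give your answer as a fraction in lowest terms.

Kira's mother's ABO genotype from I^B I^B × I^A i: 1/2 I^A I^B, 1/2 I^B i.
Crossing each possibility with the father I^B i and summing P(type A): 1/2·1/4 + 1/2·0 = 1/8.
Similarly for Rh via the mother's Rh distribution: P(Rh+) = 7/8.
Independent loci: 1/8 × 7/8 = 7/64.

7/64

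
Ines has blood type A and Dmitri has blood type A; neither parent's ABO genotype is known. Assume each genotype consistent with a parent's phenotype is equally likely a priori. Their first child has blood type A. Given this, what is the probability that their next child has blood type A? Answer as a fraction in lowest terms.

19/20

Possible genotypes: Ines ∈ {I^A I^A, I^A i}; Dmitri ∈ {I^A I^A, I^A i}.
Weight each parental genotype pair by prior × P(type-A child):
  I^A I^A × I^A I^A: posterior weight 4/15; P(next child type A) = 1.
  I^A I^A × I^A i: posterior weight 4/15; P(next child type A) = 1.
  I^A i × I^A I^A: posterior weight 4/15; P(next child type A) = 1.
  I^A i × I^A i: posterior weight 1/5; P(next child type A) = 3/4.
Weighted sum = 19/20.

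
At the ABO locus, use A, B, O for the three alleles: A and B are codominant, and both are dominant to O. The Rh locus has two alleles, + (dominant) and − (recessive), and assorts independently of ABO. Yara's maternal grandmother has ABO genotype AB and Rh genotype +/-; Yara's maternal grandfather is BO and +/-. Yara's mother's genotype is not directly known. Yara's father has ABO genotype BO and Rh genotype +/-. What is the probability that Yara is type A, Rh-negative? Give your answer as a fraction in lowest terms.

1/32

Yara's mother's ABO genotype from AB × BO: 1/4 AB, 1/4 AO, 1/4 BB, 1/4 BO.
Crossing each possibility with the father BO and summing P(type A): 1/4·1/4 + 1/4·1/4 + 1/4·0 + 1/4·0 = 1/8.
Similarly for Rh via the mother's Rh distribution: P(Rh-) = 1/4.
Independent loci: 1/8 × 1/4 = 1/32.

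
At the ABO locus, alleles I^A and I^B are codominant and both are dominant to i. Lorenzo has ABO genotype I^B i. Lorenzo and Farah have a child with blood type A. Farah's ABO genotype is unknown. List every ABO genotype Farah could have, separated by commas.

For each candidate genotype of Farah, check whether crossing it with I^B i can produce every observed child phenotype.
  I^A I^A → possible child types {A, AB} ✓
  I^A I^B → possible child types {A, B, AB} ✓
  I^A i → possible child types {O, A, B, AB} ✓
  I^B I^B → possible child types {B} ✗
  I^B i → possible child types {O, B} ✗
  i i → possible child types {O, B} ✗

I^A I^A, I^A I^B, I^A i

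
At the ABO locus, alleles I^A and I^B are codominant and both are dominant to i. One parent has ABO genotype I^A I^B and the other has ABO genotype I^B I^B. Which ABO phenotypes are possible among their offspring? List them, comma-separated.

B, AB

Gametes from I^A I^B × I^B I^B give offspring ABO genotypes I^A I^B, I^B I^B, i.e. phenotypes B, AB.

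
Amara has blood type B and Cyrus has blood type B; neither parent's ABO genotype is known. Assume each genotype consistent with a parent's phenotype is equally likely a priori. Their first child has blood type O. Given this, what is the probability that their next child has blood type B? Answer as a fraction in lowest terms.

Possible genotypes: Amara ∈ {I^B I^B, I^B i}; Cyrus ∈ {I^B I^B, I^B i}.
Weight each parental genotype pair by prior × P(type-O child):
  I^B i × I^B i: posterior weight 1; P(next child type B) = 3/4.
Weighted sum = 3/4.

3/4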